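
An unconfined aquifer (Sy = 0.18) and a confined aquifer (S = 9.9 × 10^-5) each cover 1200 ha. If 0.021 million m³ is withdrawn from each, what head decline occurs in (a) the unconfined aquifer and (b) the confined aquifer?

Δh_u ≈ 0.00972 m; Δh_c ≈ 17.7 m

A = 1200 ha = 1.2 × 10^7 m²
ΔV = 0.021 million m³ = 21000 m³
Unconfined: Δh_u = ΔV/(Sy·A) = 21000/(0.18 × 1.2 × 10^7) = 0.009722 m
Confined: Δh_c = ΔV/(S·A) = 21000/(9.9 × 10^-5 × 1.2 × 10^7) = 17.68 m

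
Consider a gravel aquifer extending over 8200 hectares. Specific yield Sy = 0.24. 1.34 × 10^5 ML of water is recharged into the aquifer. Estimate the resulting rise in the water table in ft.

A = 8200 hectares = 8.2 × 10^7 m²
ΔV = 1.34 × 10^5 ML = 1.34 × 10^8 m³
Δh = ΔV / (Sy × A) = 1.34 × 10^8 m³ / (0.24 × 8.2 × 10^7 m²) = 6.809 m
Δh = 6.809 m = 22.34 ft

Δh ≈ 22.3 ft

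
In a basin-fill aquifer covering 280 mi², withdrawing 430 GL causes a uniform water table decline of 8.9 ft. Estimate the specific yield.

A = 280 mi² = 7.252 × 10^8 m²
Δh = 8.9 ft = 2.713 m
ΔV = 430 GL = 4.3 × 10^8 m³
Sy = ΔV / (A × Δh) = 4.3 × 10^8 m³ / (7.252 × 10^8 m² × 2.713 m) = 0.2186

Sy ≈ 0.22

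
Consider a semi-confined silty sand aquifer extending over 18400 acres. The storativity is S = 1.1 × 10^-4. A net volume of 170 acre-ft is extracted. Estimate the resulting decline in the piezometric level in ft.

A = 18400 acres = 7.446 × 10^7 m²
ΔV = 170 acre-ft = 2.097 × 10^5 m³
Δh = ΔV / (S × A) = 2.097 × 10^5 m³ / (1.1 × 10^-4 × 7.446 × 10^7 m²) = 25.6 m
Δh = 25.6 m = 83.99 ft

Δh ≈ 84 ft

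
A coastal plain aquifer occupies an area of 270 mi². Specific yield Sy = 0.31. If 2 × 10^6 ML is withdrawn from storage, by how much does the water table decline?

A = 270 mi² = 6.993 × 10^8 m²
ΔV = 2 × 10^6 ML = 2 × 10^9 m³
Δh = ΔV / (Sy × A) = 2 × 10^9 m³ / (0.31 × 6.993 × 10^8 m²) = 9.226 m

Δh ≈ 9.23 m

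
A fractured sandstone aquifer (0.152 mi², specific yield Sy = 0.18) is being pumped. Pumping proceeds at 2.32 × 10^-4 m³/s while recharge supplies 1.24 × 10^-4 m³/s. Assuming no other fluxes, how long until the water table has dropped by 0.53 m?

A = 0.152 mi² = 3.937 × 10^5 m²
ΔV = Sy × A × Δh = 0.18 × 3.937 × 10^5 × 0.53 = 37560 m³
Net withdrawal = 2.32 × 10^-4 − 1.24 × 10^-4 = 1.08 × 10^-4 m³/s = 9.331 m³/d
t = ΔV / Q = 37560 m³ / 9.331 m³/d = 4025 d

t ≈ 4020 days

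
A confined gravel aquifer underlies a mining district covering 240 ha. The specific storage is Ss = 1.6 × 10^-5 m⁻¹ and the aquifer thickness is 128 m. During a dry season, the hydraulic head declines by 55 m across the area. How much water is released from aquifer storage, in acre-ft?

S = Ss × b = 1.6 × 10^-5 m⁻¹ × 128 m = 2.048 × 10^-3
A = 240 ha = 2.4 × 10^6 m²
ΔV = S × A × Δh = 0.002048 × 2.4 × 10^6 m² × 55 m = 2.703 × 10^5 m³
ΔV = 2.703 × 10^5 m³ = 219.2 acre-ft

ΔV ≈ 219 acre-ft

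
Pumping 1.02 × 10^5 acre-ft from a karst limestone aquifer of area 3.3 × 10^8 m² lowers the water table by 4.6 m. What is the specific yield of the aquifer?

Sy ≈ 0.083

ΔV = 1.02 × 10^5 acre-ft = 1.258 × 10^8 m³
Sy = ΔV / (A × Δh) = 1.258 × 10^8 m³ / (3.3 × 10^8 m² × 4.6 m) = 0.08288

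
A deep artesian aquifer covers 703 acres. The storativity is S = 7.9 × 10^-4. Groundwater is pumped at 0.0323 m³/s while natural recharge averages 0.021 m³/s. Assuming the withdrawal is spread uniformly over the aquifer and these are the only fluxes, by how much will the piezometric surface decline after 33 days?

Δh ≈ 14.3 m

A = 703 acres = 2.845 × 10^6 m²
Net abstraction = 0.0323 − 0.021 = 0.0113 m³/s
Q_net = 0.0113 m³/s = 976.3 m³/d
ΔV = Q × t = 976.3 m³/d × 33 d = 32220 m³
Δh = ΔV / (S × A) = 32220 / (7.9 × 10^-4 × 2.845 × 10^6) = 14.34 m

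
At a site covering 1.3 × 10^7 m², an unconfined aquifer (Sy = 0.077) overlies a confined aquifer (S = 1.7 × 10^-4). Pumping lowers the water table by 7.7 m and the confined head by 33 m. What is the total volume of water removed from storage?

Unconfined: ΔV_u = Sy × A × Δh_u = 0.077 × 1.3 × 10^7 × 7.7 = 7.708 × 10^6 m³
Confined: ΔV_c = S × A × Δh_c = 1.7 × 10^-4 × 1.3 × 10^7 × 33 = 72930 m³
Total ΔV = 7.708 × 10^6 + 72930 = 7.781 × 10^6 m³

ΔV ≈ 7.78 × 10^6 m³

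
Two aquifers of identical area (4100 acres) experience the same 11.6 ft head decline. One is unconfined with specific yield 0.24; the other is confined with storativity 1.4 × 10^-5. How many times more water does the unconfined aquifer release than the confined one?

A = 4100 acres = 1.659 × 10^7 m²
Δh = 11.6 ft = 3.536 m
Unconfined: ΔV_u = Sy × A × Δh = 0.24 × 1.659 × 10^7 × 3.536 = 1.408 × 10^7 m³
Confined: ΔV_c = S × A × Δh = 1.4 × 10^-5 × 1.659 × 10^7 × 3.536 = 821.3 m³
Ratio = ΔV_u / ΔV_c = Sy / S = 0.24 / 1.4 × 10^-5 = 17140

ΔV_u / ΔV_c ≈ 17100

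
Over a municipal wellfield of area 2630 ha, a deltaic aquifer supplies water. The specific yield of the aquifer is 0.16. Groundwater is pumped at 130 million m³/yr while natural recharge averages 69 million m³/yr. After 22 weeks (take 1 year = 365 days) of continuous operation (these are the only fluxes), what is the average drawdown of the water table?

Δh ≈ 6.12 m

A = 2630 ha = 2.63 × 10^7 m²
Net abstraction = 130 − 69 = 61 million m³/yr
Q_net = 61 million m³/yr = 1.671 × 10^5 m³/d
t = 22 weeks = 154 d
ΔV = Q × t = 1.671 × 10^5 m³/d × 154 d = 2.574 × 10^7 m³
Δh = ΔV / (Sy × A) = 2.574 × 10^7 / (0.16 × 2.63 × 10^7) = 6.116 m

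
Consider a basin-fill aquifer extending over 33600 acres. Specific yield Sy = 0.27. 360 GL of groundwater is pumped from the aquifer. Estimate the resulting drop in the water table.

Δh ≈ 9.81 m

A = 33600 acres = 1.36 × 10^8 m²
ΔV = 360 GL = 3.6 × 10^8 m³
Δh = ΔV / (Sy × A) = 3.6 × 10^8 m³ / (0.27 × 1.36 × 10^8 m²) = 9.806 m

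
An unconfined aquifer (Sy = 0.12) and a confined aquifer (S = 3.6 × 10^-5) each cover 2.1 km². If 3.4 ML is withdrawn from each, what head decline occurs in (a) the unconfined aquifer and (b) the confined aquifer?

Δh_u ≈ 0.0135 m; Δh_c ≈ 45 m

A = 2.1 km² = 2.1 × 10^6 m²
ΔV = 3.4 ML = 3400 m³
Unconfined: Δh_u = ΔV/(Sy·A) = 3400/(0.12 × 2.1 × 10^6) = 0.01349 m
Confined: Δh_c = ΔV/(S·A) = 3400/(3.6 × 10^-5 × 2.1 × 10^6) = 44.97 m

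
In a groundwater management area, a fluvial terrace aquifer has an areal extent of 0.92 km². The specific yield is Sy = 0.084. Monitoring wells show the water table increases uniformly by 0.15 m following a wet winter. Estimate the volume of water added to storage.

A = 0.92 km² = 9.2 × 10^5 m²
ΔV = Sy × A × Δh = 0.084 × 9.2 × 10^5 m² × 0.15 m = 11590 m³

ΔV ≈ 11600 m³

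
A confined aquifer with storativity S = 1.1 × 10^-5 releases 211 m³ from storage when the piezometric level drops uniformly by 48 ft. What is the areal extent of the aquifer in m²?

Δh = 48 ft = 14.63 m
A = ΔV / (S × Δh) = 211 / (1.1 × 10^-5 × 14.63) = 1.311 × 10^6 m²

A ≈ 1.31 × 10^6 m²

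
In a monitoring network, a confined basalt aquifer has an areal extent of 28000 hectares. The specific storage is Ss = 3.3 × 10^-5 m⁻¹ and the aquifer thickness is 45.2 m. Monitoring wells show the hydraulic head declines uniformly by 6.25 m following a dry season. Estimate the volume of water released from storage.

ΔV ≈ 2.61 × 10^6 m³

S = Ss × b = 3.3 × 10^-5 m⁻¹ × 45.2 m = 1.492 × 10^-3
A = 28000 hectares = 2.8 × 10^8 m²
ΔV = S × A × Δh = 0.001492 × 2.8 × 10^8 m² × 6.25 m = 2.61 × 10^6 m³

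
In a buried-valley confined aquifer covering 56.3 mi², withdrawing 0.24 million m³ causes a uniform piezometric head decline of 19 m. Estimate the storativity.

S ≈ 8.7 × 10^-5

A = 56.3 mi² = 1.458 × 10^8 m²
ΔV = 0.24 million m³ = 2.4 × 10^5 m³
S = ΔV / (A × Δh) = 2.4 × 10^5 m³ / (1.458 × 10^8 m² × 19 m) = 8.663 × 10^-5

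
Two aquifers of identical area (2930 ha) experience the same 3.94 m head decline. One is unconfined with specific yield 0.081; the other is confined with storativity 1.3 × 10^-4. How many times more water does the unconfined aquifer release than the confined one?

ΔV_u / ΔV_c ≈ 623

A = 2930 ha = 2.93 × 10^7 m²
Unconfined: ΔV_u = Sy × A × Δh = 0.081 × 2.93 × 10^7 × 3.94 = 9.351 × 10^6 m³
Confined: ΔV_c = S × A × Δh = 1.3 × 10^-4 × 2.93 × 10^7 × 3.94 = 15010 m³
Ratio = ΔV_u / ΔV_c = Sy / S = 0.081 / 1.3 × 10^-4 = 623.1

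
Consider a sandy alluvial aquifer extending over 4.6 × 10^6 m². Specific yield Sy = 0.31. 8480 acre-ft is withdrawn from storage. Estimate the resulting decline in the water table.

ΔV = 8480 acre-ft = 1.046 × 10^7 m³
Δh = ΔV / (Sy × A) = 1.046 × 10^7 m³ / (0.31 × 4.6 × 10^6 m²) = 7.335 m

Δh ≈ 7.34 m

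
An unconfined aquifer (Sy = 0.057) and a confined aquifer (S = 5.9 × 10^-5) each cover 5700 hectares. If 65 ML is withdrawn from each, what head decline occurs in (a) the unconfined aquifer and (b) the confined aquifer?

A = 5700 hectares = 5.7 × 10^7 m²
ΔV = 65 ML = 65000 m³
Unconfined: Δh_u = ΔV/(Sy·A) = 65000/(0.057 × 5.7 × 10^7) = 0.02001 m
Confined: Δh_c = ΔV/(S·A) = 65000/(5.9 × 10^-5 × 5.7 × 10^7) = 19.33 m

Δh_u ≈ 0.02 m; Δh_c ≈ 19.3 m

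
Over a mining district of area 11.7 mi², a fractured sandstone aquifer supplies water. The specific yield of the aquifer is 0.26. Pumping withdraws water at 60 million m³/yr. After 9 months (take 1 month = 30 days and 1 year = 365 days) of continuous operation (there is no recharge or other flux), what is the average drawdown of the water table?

A = 11.7 mi² = 3.03 × 10^7 m²
Q = 60 million m³/yr = 1.644 × 10^5 m³/d
t = 9 months = 270 d
ΔV = Q × t = 1.644 × 10^5 m³/d × 270 d = 4.438 × 10^7 m³
Δh = ΔV / (Sy × A) = 4.438 × 10^7 / (0.26 × 3.03 × 10^7) = 5.633 m

Δh ≈ 5.63 m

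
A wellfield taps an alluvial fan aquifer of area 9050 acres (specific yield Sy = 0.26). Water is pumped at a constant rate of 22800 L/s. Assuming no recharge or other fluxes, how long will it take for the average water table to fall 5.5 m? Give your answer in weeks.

A = 9050 acres = 3.662 × 10^7 m²
ΔV = Sy × A × Δh = 0.26 × 3.662 × 10^7 × 5.5 = 5.237 × 10^7 m³
Q = 22800 L/s = 1.97 × 10^6 m³/d
t = ΔV / Q = 5.237 × 10^7 m³ / 1.97 × 10^6 m³/d = 26.59 d
t = 26.59 d ≈ 3.798 weeks

t ≈ 3.8 weeks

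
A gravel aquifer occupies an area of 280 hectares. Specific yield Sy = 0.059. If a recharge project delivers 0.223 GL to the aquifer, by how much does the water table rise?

Δh ≈ 1.35 m

A = 280 hectares = 2.8 × 10^6 m²
ΔV = 0.223 GL = 2.23 × 10^5 m³
Δh = ΔV / (Sy × A) = 2.23 × 10^5 m³ / (0.059 × 2.8 × 10^6 m²) = 1.35 m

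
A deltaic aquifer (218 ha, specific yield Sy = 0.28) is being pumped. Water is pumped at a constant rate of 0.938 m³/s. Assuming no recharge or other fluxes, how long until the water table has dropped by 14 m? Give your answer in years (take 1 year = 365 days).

A = 218 ha = 2.18 × 10^6 m²
ΔV = Sy × A × Δh = 0.28 × 2.18 × 10^6 × 14 = 8.546 × 10^6 m³
Q = 0.938 m³/s = 81040 m³/d
t = ΔV / Q = 8.546 × 10^6 m³ / 81040 m³/d = 105.4 d
t = 105.4 d ≈ 0.2889 years

t ≈ 0.289 years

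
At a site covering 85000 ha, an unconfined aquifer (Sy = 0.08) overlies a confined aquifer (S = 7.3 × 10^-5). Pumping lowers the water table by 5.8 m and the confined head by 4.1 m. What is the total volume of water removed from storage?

ΔV ≈ 3.95 × 10^8 m³

A = 85000 ha = 8.5 × 10^8 m²
Unconfined: ΔV_u = Sy × A × Δh_u = 0.08 × 8.5 × 10^8 × 5.8 = 3.944 × 10^8 m³
Confined: ΔV_c = S × A × Δh_c = 7.3 × 10^-5 × 8.5 × 10^8 × 4.1 = 2.544 × 10^5 m³
Total ΔV = 3.944 × 10^8 + 2.544 × 10^5 = 3.947 × 10^8 m³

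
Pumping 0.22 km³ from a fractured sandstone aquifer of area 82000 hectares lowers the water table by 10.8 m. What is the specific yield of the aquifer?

Sy ≈ 0.025

A = 82000 hectares = 8.2 × 10^8 m²
ΔV = 0.22 km³ = 2.2 × 10^8 m³
Sy = ΔV / (A × Δh) = 2.2 × 10^8 m³ / (8.2 × 10^8 m² × 10.8 m) = 0.02484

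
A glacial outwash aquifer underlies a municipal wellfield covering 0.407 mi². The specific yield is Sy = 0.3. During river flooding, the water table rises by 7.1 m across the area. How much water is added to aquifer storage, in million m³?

ΔV ≈ 2.25 million m³

A = 0.407 mi² = 1.054 × 10^6 m²
ΔV = Sy × A × Δh = 0.3 × 1.054 × 10^6 m² × 7.1 m = 2.245 × 10^6 m³
ΔV = 2.245 × 10^6 m³ = 2.245 million m³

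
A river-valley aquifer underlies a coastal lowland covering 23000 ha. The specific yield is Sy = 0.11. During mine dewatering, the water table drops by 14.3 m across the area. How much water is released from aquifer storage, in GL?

ΔV ≈ 362 GL

A = 23000 ha = 2.3 × 10^8 m²
ΔV = Sy × A × Δh = 0.11 × 2.3 × 10^8 m² × 14.3 m = 3.618 × 10^8 m³
ΔV = 3.618 × 10^8 m³ = 361.8 GL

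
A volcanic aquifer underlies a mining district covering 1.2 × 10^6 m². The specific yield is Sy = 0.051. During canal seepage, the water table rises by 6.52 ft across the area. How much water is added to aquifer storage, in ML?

ΔV ≈ 122 ML

Δh = 6.52 ft = 1.987 m
ΔV = Sy × A × Δh = 0.051 × 1.2 × 10^6 m² × 1.987 m = 1.216 × 10^5 m³
ΔV = 1.216 × 10^5 m³ = 121.6 ML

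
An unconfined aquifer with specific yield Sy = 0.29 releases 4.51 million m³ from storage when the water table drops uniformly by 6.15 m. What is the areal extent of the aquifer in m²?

A ≈ 2.53 × 10^6 m²

ΔV = 4.51 million m³ = 4.51 × 10^6 m³
A = ΔV / (Sy × Δh) = 4.51 × 10^6 / (0.29 × 6.15) = 2.529 × 10^6 m²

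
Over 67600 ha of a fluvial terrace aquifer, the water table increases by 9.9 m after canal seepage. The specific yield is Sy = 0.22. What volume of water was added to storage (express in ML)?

ΔV ≈ 1.47 × 10^6 ML

A = 67600 ha = 6.76 × 10^8 m²
ΔV = Sy × A × Δh = 0.22 × 6.76 × 10^8 m² × 9.9 m = 1.472 × 10^9 m³
ΔV = 1.472 × 10^9 m³ = 1.472 × 10^6 ML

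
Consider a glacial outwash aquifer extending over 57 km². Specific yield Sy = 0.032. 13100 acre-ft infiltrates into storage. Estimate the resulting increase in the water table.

A = 57 km² = 5.7 × 10^7 m²
ΔV = 13100 acre-ft = 1.616 × 10^7 m³
Δh = ΔV / (Sy × A) = 1.616 × 10^7 m³ / (0.032 × 5.7 × 10^7 m²) = 8.859 m

Δh ≈ 8.86 m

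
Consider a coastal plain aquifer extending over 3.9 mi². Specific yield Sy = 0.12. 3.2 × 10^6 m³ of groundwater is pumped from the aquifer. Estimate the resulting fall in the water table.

A = 3.9 mi² = 1.01 × 10^7 m²
Δh = ΔV / (Sy × A) = 3.2 × 10^6 m³ / (0.12 × 1.01 × 10^7 m²) = 2.64 m

Δh ≈ 2.64 m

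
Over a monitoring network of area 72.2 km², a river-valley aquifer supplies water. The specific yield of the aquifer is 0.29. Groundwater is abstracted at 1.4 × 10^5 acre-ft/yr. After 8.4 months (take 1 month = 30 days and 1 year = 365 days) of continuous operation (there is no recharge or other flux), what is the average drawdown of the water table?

Δh ≈ 5.69 m

A = 72.2 km² = 7.22 × 10^7 m²
Q = 1.4 × 10^5 acre-ft/yr = 4.731 × 10^5 m³/d
t = 8.4 months = 252 d
ΔV = Q × t = 4.731 × 10^5 m³/d × 252 d = 1.192 × 10^8 m³
Δh = ΔV / (Sy × A) = 1.192 × 10^8 / (0.29 × 7.22 × 10^7) = 5.694 m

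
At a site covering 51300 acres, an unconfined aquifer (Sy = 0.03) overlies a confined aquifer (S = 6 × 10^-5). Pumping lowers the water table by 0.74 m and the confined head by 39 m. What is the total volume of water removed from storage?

A = 51300 acres = 2.076 × 10^8 m²
Unconfined: ΔV_u = Sy × A × Δh_u = 0.03 × 2.076 × 10^8 × 0.74 = 4.609 × 10^6 m³
Confined: ΔV_c = S × A × Δh_c = 6 × 10^-5 × 2.076 × 10^8 × 39 = 4.858 × 10^5 m³
Total ΔV = 4.609 × 10^6 + 4.858 × 10^5 = 5.095 × 10^6 m³

ΔV ≈ 5.09 × 10^6 m³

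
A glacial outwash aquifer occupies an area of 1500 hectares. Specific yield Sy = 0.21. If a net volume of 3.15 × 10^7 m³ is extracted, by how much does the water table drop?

Δh ≈ 10 m

A = 1500 hectares = 1.5 × 10^7 m²
Δh = ΔV / (Sy × A) = 3.15 × 10^7 m³ / (0.21 × 1.5 × 10^7 m²) = 10 m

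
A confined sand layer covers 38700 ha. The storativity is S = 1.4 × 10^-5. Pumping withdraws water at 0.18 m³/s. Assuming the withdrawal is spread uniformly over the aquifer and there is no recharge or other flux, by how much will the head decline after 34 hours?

A = 38700 ha = 3.87 × 10^8 m²
Q = 0.18 m³/s = 15550 m³/d
t = 34 hours = 1.417 d
ΔV = Q × t = 15550 m³/d × 1.417 d = 22030 m³
Δh = ΔV / (S × A) = 22030 / (1.4 × 10^-5 × 3.87 × 10^8) = 4.066 m

Δh ≈ 4.07 m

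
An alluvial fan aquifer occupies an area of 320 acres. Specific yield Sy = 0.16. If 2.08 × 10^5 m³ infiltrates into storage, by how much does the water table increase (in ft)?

Δh ≈ 3.29 ft

A = 320 acres = 1.295 × 10^6 m²
Δh = ΔV / (Sy × A) = 2.08 × 10^5 m³ / (0.16 × 1.295 × 10^6 m²) = 1.004 m
Δh = 1.004 m = 3.294 ft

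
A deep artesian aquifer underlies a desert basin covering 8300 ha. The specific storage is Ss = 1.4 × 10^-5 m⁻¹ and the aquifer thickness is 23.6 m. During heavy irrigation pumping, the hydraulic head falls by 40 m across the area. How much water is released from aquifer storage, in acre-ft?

S = Ss × b = 1.4 × 10^-5 m⁻¹ × 23.6 m = 3.304 × 10^-4
A = 8300 ha = 8.3 × 10^7 m²
ΔV = S × A × Δh = 3.304 × 10^-4 × 8.3 × 10^7 m² × 40 m = 1.097 × 10^6 m³
ΔV = 1.097 × 10^6 m³ = 889.3 acre-ft

ΔV ≈ 889 acre-ft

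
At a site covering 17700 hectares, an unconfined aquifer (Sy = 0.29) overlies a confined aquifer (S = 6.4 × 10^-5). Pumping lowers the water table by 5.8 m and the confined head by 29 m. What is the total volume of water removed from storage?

ΔV ≈ 2.98 × 10^8 m³

A = 17700 hectares = 1.77 × 10^8 m²
Unconfined: ΔV_u = Sy × A × Δh_u = 0.29 × 1.77 × 10^8 × 5.8 = 2.977 × 10^8 m³
Confined: ΔV_c = S × A × Δh_c = 6.4 × 10^-5 × 1.77 × 10^8 × 29 = 3.285 × 10^5 m³
Total ΔV = 2.977 × 10^8 + 3.285 × 10^5 = 2.98 × 10^8 m³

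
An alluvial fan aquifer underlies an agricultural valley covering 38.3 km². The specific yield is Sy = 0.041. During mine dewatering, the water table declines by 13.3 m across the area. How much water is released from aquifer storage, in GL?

ΔV ≈ 20.9 GL

A = 38.3 km² = 3.83 × 10^7 m²
ΔV = Sy × A × Δh = 0.041 × 3.83 × 10^7 m² × 13.3 m = 2.088 × 10^7 m³
ΔV = 2.088 × 10^7 m³ = 20.88 GL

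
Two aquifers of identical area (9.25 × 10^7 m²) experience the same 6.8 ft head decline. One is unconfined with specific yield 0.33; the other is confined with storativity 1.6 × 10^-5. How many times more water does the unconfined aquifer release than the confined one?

Δh = 6.8 ft = 2.073 m
Unconfined: ΔV_u = Sy × A × Δh = 0.33 × 9.25 × 10^7 × 2.073 = 6.327 × 10^7 m³
Confined: ΔV_c = S × A × Δh = 1.6 × 10^-5 × 9.25 × 10^7 × 2.073 = 3068 m³
Ratio = ΔV_u / ΔV_c = Sy / S = 0.33 / 1.6 × 10^-5 = 20620

ΔV_u / ΔV_c ≈ 20600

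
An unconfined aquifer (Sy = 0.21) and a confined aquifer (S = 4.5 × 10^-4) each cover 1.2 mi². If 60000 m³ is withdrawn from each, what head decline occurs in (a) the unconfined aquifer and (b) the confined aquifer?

A = 1.2 mi² = 3.108 × 10^6 m²
Unconfined: Δh_u = ΔV/(Sy·A) = 60000/(0.21 × 3.108 × 10^6) = 0.09193 m
Confined: Δh_c = ΔV/(S·A) = 60000/(4.5 × 10^-4 × 3.108 × 10^6) = 42.9 m

Δh_u ≈ 0.0919 m; Δh_c ≈ 42.9 m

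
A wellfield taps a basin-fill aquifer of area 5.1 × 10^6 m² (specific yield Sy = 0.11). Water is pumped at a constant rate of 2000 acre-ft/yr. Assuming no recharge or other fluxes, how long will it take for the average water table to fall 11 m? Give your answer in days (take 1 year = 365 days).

ΔV = Sy × A × Δh = 0.11 × 5.1 × 10^6 × 11 = 6.171 × 10^6 m³
Q = 2000 acre-ft/yr = 6759 m³/d
t = ΔV / Q = 6.171 × 10^6 m³ / 6759 m³/d = 913 d

t ≈ 913 days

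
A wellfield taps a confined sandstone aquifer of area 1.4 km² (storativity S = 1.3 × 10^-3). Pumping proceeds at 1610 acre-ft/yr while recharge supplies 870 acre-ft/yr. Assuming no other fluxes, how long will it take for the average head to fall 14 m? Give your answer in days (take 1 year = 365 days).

t ≈ 10.2 days

A = 1.4 km² = 1.4 × 10^6 m²
ΔV = S × A × Δh = 0.0013 × 1.4 × 10^6 × 14 = 25480 m³
Net withdrawal = 1610 − 870 = 740 acre-ft/yr = 2501 m³/d
t = ΔV / Q = 25480 m³ / 2501 m³/d = 10.19 d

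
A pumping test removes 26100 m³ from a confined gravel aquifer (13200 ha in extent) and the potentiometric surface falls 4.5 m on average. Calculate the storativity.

S ≈ 4.4 × 10^-5

A = 13200 ha = 1.32 × 10^8 m²
S = ΔV / (A × Δh) = 26100 m³ / (1.32 × 10^8 m² × 4.5 m) = 4.394 × 10^-5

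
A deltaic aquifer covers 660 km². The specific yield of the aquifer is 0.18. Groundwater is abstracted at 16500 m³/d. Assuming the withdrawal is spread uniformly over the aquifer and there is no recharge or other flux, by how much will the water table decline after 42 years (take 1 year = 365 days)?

Δh ≈ 2.13 m

A = 660 km² = 6.6 × 10^8 m²
t = 42 years = 15330 d
ΔV = Q × t = 16500 m³/d × 15330 d = 2.529 × 10^8 m³
Δh = ΔV / (Sy × A) = 2.529 × 10^8 / (0.18 × 6.6 × 10^8) = 2.129 m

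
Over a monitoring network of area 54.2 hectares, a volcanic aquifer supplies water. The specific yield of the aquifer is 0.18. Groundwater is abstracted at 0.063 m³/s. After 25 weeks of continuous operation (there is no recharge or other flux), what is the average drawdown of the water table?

Δh ≈ 9.76 m

A = 54.2 hectares = 5.42 × 10^5 m²
Q = 0.063 m³/s = 5443 m³/d
t = 25 weeks = 175 d
ΔV = Q × t = 5443 m³/d × 175 d = 9.526 × 10^5 m³
Δh = ΔV / (Sy × A) = 9.526 × 10^5 / (0.18 × 5.42 × 10^5) = 9.764 m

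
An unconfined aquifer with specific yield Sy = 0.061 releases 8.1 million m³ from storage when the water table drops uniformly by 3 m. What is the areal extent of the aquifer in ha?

A ≈ 4430 ha

ΔV = 8.1 million m³ = 8.1 × 10^6 m³
A = ΔV / (Sy × Δh) = 8.1 × 10^6 / (0.061 × 3) = 4.426 × 10^7 m²
A = 4.426 × 10^7 m² = 4426 ha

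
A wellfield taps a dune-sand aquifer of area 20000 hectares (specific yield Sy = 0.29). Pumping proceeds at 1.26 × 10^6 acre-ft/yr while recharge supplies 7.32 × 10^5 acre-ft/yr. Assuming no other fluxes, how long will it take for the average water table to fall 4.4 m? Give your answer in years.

t ≈ 0.392 years

A = 20000 hectares = 2 × 10^8 m²
ΔV = Sy × A × Δh = 0.29 × 2 × 10^8 × 4.4 = 2.552 × 10^8 m³
Net withdrawal = 1.26 × 10^6 − 7.32 × 10^5 = 5.28 × 10^5 acre-ft/yr = 1.784 × 10^6 m³/d
t = ΔV / Q = 2.552 × 10^8 m³ / 1.784 × 10^6 m³/d = 143 d
t = 143 d ≈ 0.3918 years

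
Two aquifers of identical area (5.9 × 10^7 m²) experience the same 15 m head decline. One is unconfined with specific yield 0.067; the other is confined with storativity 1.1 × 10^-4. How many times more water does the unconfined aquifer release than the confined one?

ΔV_u / ΔV_c ≈ 609

Unconfined: ΔV_u = Sy × A × Δh = 0.067 × 5.9 × 10^7 × 15 = 5.93 × 10^7 m³
Confined: ΔV_c = S × A × Δh = 1.1 × 10^-4 × 5.9 × 10^7 × 15 = 97350 m³
Ratio = ΔV_u / ΔV_c = Sy / S = 0.067 / 1.1 × 10^-4 = 609.1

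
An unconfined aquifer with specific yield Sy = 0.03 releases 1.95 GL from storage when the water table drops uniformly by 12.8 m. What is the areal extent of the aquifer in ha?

A ≈ 508 ha

ΔV = 1.95 GL = 1.95 × 10^6 m³
A = ΔV / (Sy × Δh) = 1.95 × 10^6 / (0.03 × 12.8) = 5.078 × 10^6 m²
A = 5.078 × 10^6 m² = 507.8 ha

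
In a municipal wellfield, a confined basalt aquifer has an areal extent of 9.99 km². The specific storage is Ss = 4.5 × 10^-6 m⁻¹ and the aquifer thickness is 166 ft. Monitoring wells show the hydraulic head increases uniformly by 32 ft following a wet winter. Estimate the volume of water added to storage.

ΔV ≈ 22200 m³

b = 166 ft = 50.6 m
S = Ss × b = 4.5 × 10^-6 m⁻¹ × 50.6 m = 2.277 × 10^-4
A = 9.99 km² = 9.99 × 10^6 m²
Δh = 32 ft = 9.754 m
ΔV = S × A × Δh = 2.277 × 10^-4 × 9.99 × 10^6 m² × 9.754 m = 22190 m³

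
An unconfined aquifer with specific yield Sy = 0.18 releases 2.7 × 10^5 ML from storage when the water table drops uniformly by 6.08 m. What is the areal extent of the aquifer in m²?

A ≈ 2.47 × 10^8 m²

ΔV = 2.7 × 10^5 ML = 2.7 × 10^8 m³
A = ΔV / (Sy × Δh) = 2.7 × 10^8 / (0.18 × 6.08) = 2.467 × 10^8 m²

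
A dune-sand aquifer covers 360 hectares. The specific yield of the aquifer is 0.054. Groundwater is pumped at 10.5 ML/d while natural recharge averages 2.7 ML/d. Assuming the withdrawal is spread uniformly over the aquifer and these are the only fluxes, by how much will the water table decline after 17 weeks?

Δh ≈ 4.77 m

A = 360 hectares = 3.6 × 10^6 m²
Net abstraction = 10.5 − 2.7 = 7.8 ML/d
Q_net = 7.8 ML/d = 7800 m³/d
t = 17 weeks = 119 d
ΔV = Q × t = 7800 m³/d × 119 d = 9.282 × 10^5 m³
Δh = ΔV / (Sy × A) = 9.282 × 10^5 / (0.054 × 3.6 × 10^6) = 4.775 m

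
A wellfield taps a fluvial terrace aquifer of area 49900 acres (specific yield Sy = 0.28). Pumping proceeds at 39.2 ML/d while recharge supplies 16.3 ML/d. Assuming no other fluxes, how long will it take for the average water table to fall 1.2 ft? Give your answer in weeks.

A = 49900 acres = 2.019 × 10^8 m²
Δh = 1.2 ft = 0.3658 m
ΔV = Sy × A × Δh = 0.28 × 2.019 × 10^8 × 0.3658 = 2.068 × 10^7 m³
Net withdrawal = 39.2 − 16.3 = 22.9 ML/d = 22900 m³/d
t = ΔV / Q = 2.068 × 10^7 m³ / 22900 m³/d = 903.1 d
t = 903.1 d ≈ 129 weeks

t ≈ 129 weeks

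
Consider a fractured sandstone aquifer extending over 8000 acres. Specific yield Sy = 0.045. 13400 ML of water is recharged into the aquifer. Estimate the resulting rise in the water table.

A = 8000 acres = 3.237 × 10^7 m²
ΔV = 13400 ML = 1.34 × 10^7 m³
Δh = ΔV / (Sy × A) = 1.34 × 10^7 m³ / (0.045 × 3.237 × 10^7 m²) = 9.198 m

Δh ≈ 9.2 m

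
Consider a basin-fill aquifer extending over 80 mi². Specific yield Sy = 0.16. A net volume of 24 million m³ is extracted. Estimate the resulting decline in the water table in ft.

Δh ≈ 2.38 ft

A = 80 mi² = 2.072 × 10^8 m²
ΔV = 24 million m³ = 2.4 × 10^7 m³
Δh = ΔV / (Sy × A) = 2.4 × 10^7 m³ / (0.16 × 2.072 × 10^8 m²) = 0.7239 m
Δh = 0.7239 m = 2.375 ft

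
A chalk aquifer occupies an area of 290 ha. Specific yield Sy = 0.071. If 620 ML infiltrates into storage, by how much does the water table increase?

A = 290 ha = 2.9 × 10^6 m²
ΔV = 620 ML = 6.2 × 10^5 m³
Δh = ΔV / (Sy × A) = 6.2 × 10^5 m³ / (0.071 × 2.9 × 10^6 m²) = 3.011 m

Δh ≈ 3.01 m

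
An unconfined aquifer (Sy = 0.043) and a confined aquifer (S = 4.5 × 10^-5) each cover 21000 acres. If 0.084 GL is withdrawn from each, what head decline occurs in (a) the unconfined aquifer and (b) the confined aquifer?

Δh_u ≈ 0.023 m; Δh_c ≈ 22 m

A = 21000 acres = 8.498 × 10^7 m²
ΔV = 0.084 GL = 84000 m³
Unconfined: Δh_u = ΔV/(Sy·A) = 84000/(0.043 × 8.498 × 10^7) = 0.02299 m
Confined: Δh_c = ΔV/(S·A) = 84000/(4.5 × 10^-5 × 8.498 × 10^7) = 21.96 m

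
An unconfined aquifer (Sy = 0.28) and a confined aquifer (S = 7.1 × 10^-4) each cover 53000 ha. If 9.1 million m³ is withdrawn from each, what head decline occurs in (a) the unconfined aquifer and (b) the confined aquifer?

Δh_u ≈ 0.0613 m; Δh_c ≈ 24.2 m

A = 53000 ha = 5.3 × 10^8 m²
ΔV = 9.1 million m³ = 9.1 × 10^6 m³
Unconfined: Δh_u = ΔV/(Sy·A) = 9.1 × 10^6/(0.28 × 5.3 × 10^8) = 0.06132 m
Confined: Δh_c = ΔV/(S·A) = 9.1 × 10^6/(7.1 × 10^-4 × 5.3 × 10^8) = 24.18 m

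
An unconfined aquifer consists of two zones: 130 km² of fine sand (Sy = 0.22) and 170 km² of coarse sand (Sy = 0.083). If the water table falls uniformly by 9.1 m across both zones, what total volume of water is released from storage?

ΔV ≈ 3.89 × 10^8 m³

A₁ = 130 km² = 1.3 × 10^8 m²; A₂ = 170 km² = 1.7 × 10^8 m²
ΔV₁ = 0.22 × 1.3 × 10^8 × 9.1 = 2.603 × 10^8 m³
ΔV₂ = 0.083 × 1.7 × 10^8 × 9.1 = 1.284 × 10^8 m³
ΔV = ΔV₁ + ΔV₂ = 3.887 × 10^8 m³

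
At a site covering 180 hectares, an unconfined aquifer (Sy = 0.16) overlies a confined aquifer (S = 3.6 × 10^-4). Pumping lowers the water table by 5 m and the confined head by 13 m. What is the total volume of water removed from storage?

ΔV ≈ 1.45 × 10^6 m³

A = 180 hectares = 1.8 × 10^6 m²
Unconfined: ΔV_u = Sy × A × Δh_u = 0.16 × 1.8 × 10^6 × 5 = 1.44 × 10^6 m³
Confined: ΔV_c = S × A × Δh_c = 3.6 × 10^-4 × 1.8 × 10^6 × 13 = 8424 m³
Total ΔV = 1.44 × 10^6 + 8424 = 1.448 × 10^6 m³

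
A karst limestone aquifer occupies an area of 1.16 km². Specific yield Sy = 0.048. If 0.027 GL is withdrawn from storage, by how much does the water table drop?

Δh ≈ 0.485 m

A = 1.16 km² = 1.16 × 10^6 m²
ΔV = 0.027 GL = 27000 m³
Δh = ΔV / (Sy × A) = 27000 m³ / (0.048 × 1.16 × 10^6 m²) = 0.4849 m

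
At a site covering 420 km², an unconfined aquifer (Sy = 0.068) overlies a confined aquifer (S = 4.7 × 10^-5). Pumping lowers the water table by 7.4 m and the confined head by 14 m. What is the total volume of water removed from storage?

ΔV ≈ 2.12 × 10^8 m³

A = 420 km² = 4.2 × 10^8 m²
Unconfined: ΔV_u = Sy × A × Δh_u = 0.068 × 4.2 × 10^8 × 7.4 = 2.113 × 10^8 m³
Confined: ΔV_c = S × A × Δh_c = 4.7 × 10^-5 × 4.2 × 10^8 × 14 = 2.764 × 10^5 m³
Total ΔV = 2.113 × 10^8 + 2.764 × 10^5 = 2.116 × 10^8 m³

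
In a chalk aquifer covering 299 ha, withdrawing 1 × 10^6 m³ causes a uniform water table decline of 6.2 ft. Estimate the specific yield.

Sy ≈ 0.18

A = 299 ha = 2.99 × 10^6 m²
Δh = 6.2 ft = 1.89 m
Sy = ΔV / (A × Δh) = 1 × 10^6 m³ / (2.99 × 10^6 m² × 1.89 m) = 0.177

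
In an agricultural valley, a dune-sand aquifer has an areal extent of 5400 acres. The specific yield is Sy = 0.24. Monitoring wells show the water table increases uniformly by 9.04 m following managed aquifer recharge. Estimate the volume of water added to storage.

ΔV ≈ 4.74 × 10^7 m³

A = 5400 acres = 2.185 × 10^7 m²
ΔV = Sy × A × Δh = 0.24 × 2.185 × 10^7 m² × 9.04 m = 4.741 × 10^7 m³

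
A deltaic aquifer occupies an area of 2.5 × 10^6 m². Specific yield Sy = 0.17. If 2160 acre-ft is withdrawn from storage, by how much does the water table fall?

ΔV = 2160 acre-ft = 2.664 × 10^6 m³
Δh = ΔV / (Sy × A) = 2.664 × 10^6 m³ / (0.17 × 2.5 × 10^6 m²) = 6.269 m

Δh ≈ 6.27 m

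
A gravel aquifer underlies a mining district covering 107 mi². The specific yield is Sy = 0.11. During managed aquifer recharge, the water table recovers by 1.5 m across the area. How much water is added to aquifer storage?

A = 107 mi² = 2.771 × 10^8 m²
ΔV = Sy × A × Δh = 0.11 × 2.771 × 10^8 m² × 1.5 m = 4.573 × 10^7 m³

ΔV ≈ 4.57 × 10^7 m³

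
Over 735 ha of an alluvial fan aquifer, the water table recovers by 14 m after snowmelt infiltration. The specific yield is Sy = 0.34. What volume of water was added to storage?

ΔV ≈ 3.5 × 10^7 m³

A = 735 ha = 7.35 × 10^6 m²
ΔV = Sy × A × Δh = 0.34 × 7.35 × 10^6 m² × 14 m = 3.499 × 10^7 m³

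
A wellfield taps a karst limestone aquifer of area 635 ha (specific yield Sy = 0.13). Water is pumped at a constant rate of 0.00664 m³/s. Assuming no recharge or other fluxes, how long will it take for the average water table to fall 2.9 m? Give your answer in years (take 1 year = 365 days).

A = 635 ha = 6.35 × 10^6 m²
ΔV = Sy × A × Δh = 0.13 × 6.35 × 10^6 × 2.9 = 2.394 × 10^6 m³
Q = 0.00664 m³/s = 573.7 m³/d
t = ΔV / Q = 2.394 × 10^6 m³ / 573.7 m³/d = 4173 d
t = 4173 d ≈ 11.43 years

t ≈ 11.4 years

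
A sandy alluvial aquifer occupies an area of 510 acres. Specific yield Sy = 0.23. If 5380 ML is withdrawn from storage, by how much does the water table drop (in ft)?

A = 510 acres = 2.064 × 10^6 m²
ΔV = 5380 ML = 5.38 × 10^6 m³
Δh = ΔV / (Sy × A) = 5.38 × 10^6 m³ / (0.23 × 2.064 × 10^6 m²) = 11.33 m
Δh = 11.33 m = 37.18 ft

Δh ≈ 37.2 ft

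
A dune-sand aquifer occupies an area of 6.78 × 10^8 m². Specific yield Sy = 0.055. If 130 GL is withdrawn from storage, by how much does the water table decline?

Δh ≈ 3.49 m

ΔV = 130 GL = 1.3 × 10^8 m³
Δh = ΔV / (Sy × A) = 1.3 × 10^8 m³ / (0.055 × 6.78 × 10^8 m²) = 3.486 m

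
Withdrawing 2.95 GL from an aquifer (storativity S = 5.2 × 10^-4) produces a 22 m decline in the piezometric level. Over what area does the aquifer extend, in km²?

A ≈ 258 km²

ΔV = 2.95 GL = 2.95 × 10^6 m³
A = ΔV / (S × Δh) = 2.95 × 10^6 / (5.2 × 10^-4 × 22) = 2.579 × 10^8 m²
A = 2.579 × 10^8 m² = 257.9 km²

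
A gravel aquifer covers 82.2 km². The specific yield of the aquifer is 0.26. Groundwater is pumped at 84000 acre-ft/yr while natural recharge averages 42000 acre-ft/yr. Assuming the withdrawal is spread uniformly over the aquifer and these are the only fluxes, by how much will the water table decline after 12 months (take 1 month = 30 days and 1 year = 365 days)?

A = 82.2 km² = 8.22 × 10^7 m²
Net abstraction = 84000 − 42000 = 42000 acre-ft/yr
Q_net = 42000 acre-ft/yr = 1.419 × 10^5 m³/d
t = 12 months = 360 d
ΔV = Q × t = 1.419 × 10^5 m³/d × 360 d = 5.11 × 10^7 m³
Δh = ΔV / (Sy × A) = 5.11 × 10^7 / (0.26 × 8.22 × 10^7) = 2.391 m

Δh ≈ 2.39 m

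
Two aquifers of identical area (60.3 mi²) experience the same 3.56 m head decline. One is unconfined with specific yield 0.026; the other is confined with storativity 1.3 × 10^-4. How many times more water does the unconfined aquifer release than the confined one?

A = 60.3 mi² = 1.562 × 10^8 m²
Unconfined: ΔV_u = Sy × A × Δh = 0.026 × 1.562 × 10^8 × 3.56 = 1.446 × 10^7 m³
Confined: ΔV_c = S × A × Δh = 1.3 × 10^-4 × 1.562 × 10^8 × 3.56 = 72280 m³
Ratio = ΔV_u / ΔV_c = Sy / S = 0.026 / 1.3 × 10^-4 = 200

ΔV_u / ΔV_c ≈ 200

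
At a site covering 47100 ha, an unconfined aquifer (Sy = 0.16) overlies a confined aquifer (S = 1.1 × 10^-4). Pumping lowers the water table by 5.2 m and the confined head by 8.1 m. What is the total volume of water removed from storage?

A = 47100 ha = 4.71 × 10^8 m²
Unconfined: ΔV_u = Sy × A × Δh_u = 0.16 × 4.71 × 10^8 × 5.2 = 3.919 × 10^8 m³
Confined: ΔV_c = S × A × Δh_c = 1.1 × 10^-4 × 4.71 × 10^8 × 8.1 = 4.197 × 10^5 m³
Total ΔV = 3.919 × 10^8 + 4.197 × 10^5 = 3.923 × 10^8 m³

ΔV ≈ 3.92 × 10^8 m³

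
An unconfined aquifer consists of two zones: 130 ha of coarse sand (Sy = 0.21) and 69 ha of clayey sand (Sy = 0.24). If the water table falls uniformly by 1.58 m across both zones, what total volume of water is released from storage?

A₁ = 130 ha = 1.3 × 10^6 m²; A₂ = 69 ha = 6.9 × 10^5 m²
ΔV₁ = 0.21 × 1.3 × 10^6 × 1.58 = 4.313 × 10^5 m³
ΔV₂ = 0.24 × 6.9 × 10^5 × 1.58 = 2.616 × 10^5 m³
ΔV = ΔV₁ + ΔV₂ = 6.93 × 10^5 m³

ΔV ≈ 6.93 × 10^5 m³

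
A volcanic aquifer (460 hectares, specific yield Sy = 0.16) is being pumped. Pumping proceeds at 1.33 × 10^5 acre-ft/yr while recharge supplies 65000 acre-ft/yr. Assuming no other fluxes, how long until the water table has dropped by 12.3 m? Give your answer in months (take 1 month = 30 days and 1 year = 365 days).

A = 460 hectares = 4.6 × 10^6 m²
ΔV = Sy × A × Δh = 0.16 × 4.6 × 10^6 × 12.3 = 9.053 × 10^6 m³
Net withdrawal = 1.33 × 10^5 − 65000 = 68000 acre-ft/yr = 2.298 × 10^5 m³/d
t = ΔV / Q = 9.053 × 10^6 m³ / 2.298 × 10^5 m³/d = 39.39 d
t = 39.39 d ≈ 1.313 months

t ≈ 1.31 months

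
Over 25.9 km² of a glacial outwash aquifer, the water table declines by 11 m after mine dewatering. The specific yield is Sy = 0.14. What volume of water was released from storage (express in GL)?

ΔV ≈ 39.9 GL

A = 25.9 km² = 2.59 × 10^7 m²
ΔV = Sy × A × Δh = 0.14 × 2.59 × 10^7 m² × 11 m = 3.989 × 10^7 m³
ΔV = 3.989 × 10^7 m³ = 39.89 GL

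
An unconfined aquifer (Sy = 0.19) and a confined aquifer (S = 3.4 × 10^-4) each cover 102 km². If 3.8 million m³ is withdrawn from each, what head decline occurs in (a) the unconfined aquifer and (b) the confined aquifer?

Δh_u ≈ 0.196 m; Δh_c ≈ 110 m

A = 102 km² = 1.02 × 10^8 m²
ΔV = 3.8 million m³ = 3.8 × 10^6 m³
Unconfined: Δh_u = ΔV/(Sy·A) = 3.8 × 10^6/(0.19 × 1.02 × 10^8) = 0.1961 m
Confined: Δh_c = ΔV/(S·A) = 3.8 × 10^6/(3.4 × 10^-4 × 1.02 × 10^8) = 109.6 m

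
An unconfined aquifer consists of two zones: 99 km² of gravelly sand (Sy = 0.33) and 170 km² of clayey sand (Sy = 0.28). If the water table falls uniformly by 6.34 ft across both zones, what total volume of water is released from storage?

A₁ = 99 km² = 9.9 × 10^7 m²; A₂ = 170 km² = 1.7 × 10^8 m²
Δh = 6.34 ft = 1.932 m
ΔV₁ = 0.33 × 9.9 × 10^7 × 1.932 = 6.313 × 10^7 m³
ΔV₂ = 0.28 × 1.7 × 10^8 × 1.932 = 9.198 × 10^7 m³
ΔV = ΔV₁ + ΔV₂ = 1.551 × 10^8 m³

ΔV ≈ 1.55 × 10^8 m³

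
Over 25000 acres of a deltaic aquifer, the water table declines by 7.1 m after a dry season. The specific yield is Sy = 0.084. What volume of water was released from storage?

A = 25000 acres = 1.012 × 10^8 m²
ΔV = Sy × A × Δh = 0.084 × 1.012 × 10^8 m² × 7.1 m = 6.034 × 10^7 m³

ΔV ≈ 6.03 × 10^7 m³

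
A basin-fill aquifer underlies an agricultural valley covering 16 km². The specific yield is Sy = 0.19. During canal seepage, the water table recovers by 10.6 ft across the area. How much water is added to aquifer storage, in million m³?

ΔV ≈ 9.82 million m³

A = 16 km² = 1.6 × 10^7 m²
Δh = 10.6 ft = 3.231 m
ΔV = Sy × A × Δh = 0.19 × 1.6 × 10^7 m² × 3.231 m = 9.822 × 10^6 m³
ΔV = 9.822 × 10^6 m³ = 9.822 million m³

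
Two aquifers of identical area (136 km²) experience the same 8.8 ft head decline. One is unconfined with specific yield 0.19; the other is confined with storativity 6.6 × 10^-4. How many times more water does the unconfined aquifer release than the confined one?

A = 136 km² = 1.36 × 10^8 m²
Δh = 8.8 ft = 2.682 m
Unconfined: ΔV_u = Sy × A × Δh = 0.19 × 1.36 × 10^8 × 2.682 = 6.931 × 10^7 m³
Confined: ΔV_c = S × A × Δh = 6.6 × 10^-4 × 1.36 × 10^8 × 2.682 = 2.408 × 10^5 m³
Ratio = ΔV_u / ΔV_c = Sy / S = 0.19 / 6.6 × 10^-4 = 287.9

ΔV_u / ΔV_c ≈ 288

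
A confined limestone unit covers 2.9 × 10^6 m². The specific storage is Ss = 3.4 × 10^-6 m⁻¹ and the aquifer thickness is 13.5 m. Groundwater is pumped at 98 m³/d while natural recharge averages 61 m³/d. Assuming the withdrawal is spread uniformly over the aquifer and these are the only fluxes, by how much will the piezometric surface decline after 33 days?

S = Ss × b = 3.4 × 10^-6 m⁻¹ × 13.5 m = 4.59 × 10^-5
Net abstraction = 98 − 61 = 37 m³/d
ΔV = Q × t = 37 m³/d × 33 d = 1221 m³
Δh = ΔV / (S × A) = 1221 / (4.59 × 10^-5 × 2.9 × 10^6) = 9.173 m

Δh ≈ 9.17 m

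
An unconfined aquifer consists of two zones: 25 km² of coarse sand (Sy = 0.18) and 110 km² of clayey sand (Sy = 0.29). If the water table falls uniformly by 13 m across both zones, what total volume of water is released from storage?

ΔV ≈ 4.73 × 10^8 m³

A₁ = 25 km² = 2.5 × 10^7 m²; A₂ = 110 km² = 1.1 × 10^8 m²
ΔV₁ = 0.18 × 2.5 × 10^7 × 13 = 5.85 × 10^7 m³
ΔV₂ = 0.29 × 1.1 × 10^8 × 13 = 4.147 × 10^8 m³
ΔV = ΔV₁ + ΔV₂ = 4.732 × 10^8 m³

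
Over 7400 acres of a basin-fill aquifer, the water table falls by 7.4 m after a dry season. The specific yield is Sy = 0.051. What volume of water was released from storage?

A = 7400 acres = 2.995 × 10^7 m²
ΔV = Sy × A × Δh = 0.051 × 2.995 × 10^7 m² × 7.4 m = 1.13 × 10^7 m³

ΔV ≈ 1.13 × 10^7 m³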